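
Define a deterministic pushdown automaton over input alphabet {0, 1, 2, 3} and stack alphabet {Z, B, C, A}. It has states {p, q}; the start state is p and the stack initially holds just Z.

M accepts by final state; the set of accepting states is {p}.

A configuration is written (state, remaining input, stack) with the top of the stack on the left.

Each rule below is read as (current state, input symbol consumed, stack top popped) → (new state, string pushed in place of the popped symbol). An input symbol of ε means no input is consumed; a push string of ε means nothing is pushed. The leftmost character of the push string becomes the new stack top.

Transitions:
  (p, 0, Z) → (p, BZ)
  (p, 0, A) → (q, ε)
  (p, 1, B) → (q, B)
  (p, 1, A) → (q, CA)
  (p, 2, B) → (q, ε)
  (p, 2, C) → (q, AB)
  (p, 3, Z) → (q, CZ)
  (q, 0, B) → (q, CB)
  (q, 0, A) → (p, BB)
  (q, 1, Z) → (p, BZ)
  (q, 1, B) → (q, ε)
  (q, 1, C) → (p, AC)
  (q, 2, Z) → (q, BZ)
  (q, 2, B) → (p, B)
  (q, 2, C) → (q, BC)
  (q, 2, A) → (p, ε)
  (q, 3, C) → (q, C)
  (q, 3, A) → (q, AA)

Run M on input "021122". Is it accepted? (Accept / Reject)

(p, 021122, Z) ⊢ (p, 21122, BZ) ⊢ (q, 1122, Z) ⊢ (p, 122, BZ) ⊢ (q, 22, BZ) ⊢ (p, 2, BZ) ⊢ (q, ε, Z)
All input consumed; state q ∉ F and no further ε-move applies.

Reject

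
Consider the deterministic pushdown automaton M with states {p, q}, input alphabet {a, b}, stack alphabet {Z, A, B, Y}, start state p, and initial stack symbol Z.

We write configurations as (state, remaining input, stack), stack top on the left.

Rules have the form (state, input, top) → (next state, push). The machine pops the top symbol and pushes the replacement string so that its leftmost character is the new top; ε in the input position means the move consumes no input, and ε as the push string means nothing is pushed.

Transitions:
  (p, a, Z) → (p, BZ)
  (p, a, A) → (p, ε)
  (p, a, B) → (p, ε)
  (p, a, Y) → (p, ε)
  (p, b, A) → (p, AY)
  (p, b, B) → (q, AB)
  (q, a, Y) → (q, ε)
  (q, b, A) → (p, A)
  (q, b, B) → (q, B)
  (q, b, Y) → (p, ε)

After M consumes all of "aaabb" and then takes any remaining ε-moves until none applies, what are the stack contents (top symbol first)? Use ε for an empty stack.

(p, aaabb, Z) ⊢ (p, aabb, BZ) ⊢ (p, abb, Z) ⊢ (p, bb, BZ) ⊢ (q, b, ABZ) ⊢ (p, ε, ABZ)
All input consumed in state p with stack ABZ.

ABZ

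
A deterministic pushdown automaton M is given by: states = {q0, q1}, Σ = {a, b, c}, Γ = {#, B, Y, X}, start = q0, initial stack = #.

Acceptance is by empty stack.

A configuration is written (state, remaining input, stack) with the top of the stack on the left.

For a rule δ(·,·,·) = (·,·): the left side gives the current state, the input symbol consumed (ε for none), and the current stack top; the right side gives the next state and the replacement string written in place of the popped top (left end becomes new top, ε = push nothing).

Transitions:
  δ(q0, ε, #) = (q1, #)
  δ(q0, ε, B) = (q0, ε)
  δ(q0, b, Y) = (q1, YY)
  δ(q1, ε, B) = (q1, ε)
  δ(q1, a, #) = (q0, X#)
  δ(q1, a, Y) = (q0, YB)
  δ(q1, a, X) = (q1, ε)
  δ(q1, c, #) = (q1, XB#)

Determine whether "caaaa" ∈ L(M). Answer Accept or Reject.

Reject

(q0, caaaa, #)
  ε-move, top #: go to q1, push # → (q1, caaaa, #)
  read c, top #: go to q1, push XB# → (q1, aaaa, XB#)
  read a, top X: go to q1, push ε → (q1, aaa, B#)
  ε-move, top B: go to q1, push ε → (q1, aaa, #)
  read a, top #: go to q0, push X# → (q0, aa, X#)
No transition applies at (q0, aa, X#); input not fully consumed.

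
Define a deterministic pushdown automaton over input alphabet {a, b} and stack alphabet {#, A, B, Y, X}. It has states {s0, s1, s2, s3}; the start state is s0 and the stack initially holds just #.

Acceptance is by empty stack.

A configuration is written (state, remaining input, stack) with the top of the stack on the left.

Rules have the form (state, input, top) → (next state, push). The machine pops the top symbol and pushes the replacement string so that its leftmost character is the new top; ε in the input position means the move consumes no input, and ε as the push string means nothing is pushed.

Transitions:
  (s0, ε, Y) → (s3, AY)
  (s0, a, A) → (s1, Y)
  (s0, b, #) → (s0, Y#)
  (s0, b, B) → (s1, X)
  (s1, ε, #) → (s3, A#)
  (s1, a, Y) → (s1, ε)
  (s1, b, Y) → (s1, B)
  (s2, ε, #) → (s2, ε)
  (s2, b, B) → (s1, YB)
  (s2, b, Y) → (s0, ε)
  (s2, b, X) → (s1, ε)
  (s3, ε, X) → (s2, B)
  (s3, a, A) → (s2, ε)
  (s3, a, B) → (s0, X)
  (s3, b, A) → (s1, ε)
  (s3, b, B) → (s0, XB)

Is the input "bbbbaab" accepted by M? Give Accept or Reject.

Reject

(s0, bbbbaab, #)
  read b, top #: go to s0, push Y# → (s0, bbbaab, Y#)
  ε-move, top Y: go to s3, push AY → (s3, bbbaab, AY#)
  read b, top A: go to s1, push ε → (s1, bbaab, Y#)
  read b, top Y: go to s1, push B → (s1, baab, B#)
No transition applies at (s1, baab, B#); input not fully consumed.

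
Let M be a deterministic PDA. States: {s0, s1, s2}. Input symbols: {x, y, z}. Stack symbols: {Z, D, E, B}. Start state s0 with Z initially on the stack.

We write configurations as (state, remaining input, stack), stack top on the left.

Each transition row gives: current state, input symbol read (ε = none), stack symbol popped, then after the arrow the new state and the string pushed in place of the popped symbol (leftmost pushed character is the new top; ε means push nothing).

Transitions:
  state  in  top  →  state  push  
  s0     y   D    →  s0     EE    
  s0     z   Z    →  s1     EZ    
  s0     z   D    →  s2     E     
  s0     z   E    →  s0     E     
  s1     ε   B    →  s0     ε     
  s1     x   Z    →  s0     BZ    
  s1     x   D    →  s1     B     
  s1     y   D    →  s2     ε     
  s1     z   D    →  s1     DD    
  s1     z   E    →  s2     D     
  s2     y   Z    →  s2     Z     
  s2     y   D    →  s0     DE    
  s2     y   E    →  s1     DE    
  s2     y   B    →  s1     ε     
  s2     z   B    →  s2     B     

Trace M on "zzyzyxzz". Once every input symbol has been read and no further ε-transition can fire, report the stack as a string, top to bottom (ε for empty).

EEZ

(s0, zzyzyxzz, Z)
  read z, top Z: go to s1, push EZ → (s1, zyzyxzz, EZ)
  read z, top E: go to s2, push D → (s2, yzyxzz, DZ)
  read y, top D: go to s0, push DE → (s0, zyxzz, DEZ)
  read z, top D: go to s2, push E → (s2, yxzz, EEZ)
  read y, top E: go to s1, push DE → (s1, xzz, DEEZ)
  read x, top D: go to s1, push B → (s1, zz, BEEZ)
  ε-move, top B: go to s0, push ε → (s0, zz, EEZ)
  read z, top E: go to s0, push E → (s0, z, EEZ)
  read z, top E: go to s0, push E → (s0, ε, EEZ)
All input consumed in state s0 with stack EEZ.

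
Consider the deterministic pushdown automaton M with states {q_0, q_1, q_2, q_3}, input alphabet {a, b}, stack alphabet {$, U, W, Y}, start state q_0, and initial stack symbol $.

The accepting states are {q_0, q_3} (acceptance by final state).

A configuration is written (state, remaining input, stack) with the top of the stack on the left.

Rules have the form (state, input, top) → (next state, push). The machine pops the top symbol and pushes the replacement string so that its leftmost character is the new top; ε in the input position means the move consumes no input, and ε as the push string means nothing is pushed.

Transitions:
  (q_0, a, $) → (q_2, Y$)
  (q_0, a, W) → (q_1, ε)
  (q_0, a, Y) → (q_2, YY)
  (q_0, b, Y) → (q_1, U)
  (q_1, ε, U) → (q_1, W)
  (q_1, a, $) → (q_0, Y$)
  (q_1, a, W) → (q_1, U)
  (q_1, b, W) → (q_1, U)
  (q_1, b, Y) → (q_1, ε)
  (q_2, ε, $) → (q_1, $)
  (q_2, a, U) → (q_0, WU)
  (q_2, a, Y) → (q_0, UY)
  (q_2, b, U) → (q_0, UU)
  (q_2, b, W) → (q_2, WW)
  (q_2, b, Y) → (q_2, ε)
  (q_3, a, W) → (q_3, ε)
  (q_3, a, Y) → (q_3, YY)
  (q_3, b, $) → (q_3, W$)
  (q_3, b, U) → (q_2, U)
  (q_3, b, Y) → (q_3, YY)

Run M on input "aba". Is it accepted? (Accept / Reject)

(q_0, aba, $) ⊢ (q_2, ba, Y$) ⊢ (q_2, a, $) ⊢ (q_1, a, $) ⊢ (q_0, ε, Y$)
All input consumed; state q_0 ∈ F.

Accept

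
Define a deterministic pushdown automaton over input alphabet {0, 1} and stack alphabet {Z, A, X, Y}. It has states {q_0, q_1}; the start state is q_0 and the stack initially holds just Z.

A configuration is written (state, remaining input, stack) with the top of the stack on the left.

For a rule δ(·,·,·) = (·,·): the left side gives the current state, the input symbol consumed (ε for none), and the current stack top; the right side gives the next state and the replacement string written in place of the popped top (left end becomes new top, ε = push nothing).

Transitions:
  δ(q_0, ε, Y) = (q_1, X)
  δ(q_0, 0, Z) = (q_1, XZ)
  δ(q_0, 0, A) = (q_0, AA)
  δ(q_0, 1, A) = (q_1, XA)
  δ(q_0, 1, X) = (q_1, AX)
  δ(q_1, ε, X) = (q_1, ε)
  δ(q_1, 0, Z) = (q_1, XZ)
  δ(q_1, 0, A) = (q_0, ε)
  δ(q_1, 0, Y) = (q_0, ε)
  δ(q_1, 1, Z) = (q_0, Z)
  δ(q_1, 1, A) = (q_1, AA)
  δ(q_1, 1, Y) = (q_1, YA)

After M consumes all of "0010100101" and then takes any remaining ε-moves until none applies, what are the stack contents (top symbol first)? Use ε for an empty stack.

(q_0, 0010100101, Z) ⊢ (q_1, 010100101, XZ) ⊢ (q_1, 010100101, Z) ⊢ (q_1, 10100101, XZ) ⊢ (q_1, 10100101, Z) ⊢ (q_0, 0100101, Z) ⊢ (q_1, 100101, XZ) ⊢ (q_1, 100101, Z) ⊢ (q_0, 00101, Z) ⊢ (q_1, 0101, XZ) ⊢ (q_1, 0101, Z) ⊢ (q_1, 101, XZ) ⊢ (q_1, 101, Z) ⊢ (q_0, 01, Z) ⊢ (q_1, 1, XZ) ⊢ (q_1, 1, Z) ⊢ (q_0, ε, Z)
All input consumed in state q_0 with stack Z.

Z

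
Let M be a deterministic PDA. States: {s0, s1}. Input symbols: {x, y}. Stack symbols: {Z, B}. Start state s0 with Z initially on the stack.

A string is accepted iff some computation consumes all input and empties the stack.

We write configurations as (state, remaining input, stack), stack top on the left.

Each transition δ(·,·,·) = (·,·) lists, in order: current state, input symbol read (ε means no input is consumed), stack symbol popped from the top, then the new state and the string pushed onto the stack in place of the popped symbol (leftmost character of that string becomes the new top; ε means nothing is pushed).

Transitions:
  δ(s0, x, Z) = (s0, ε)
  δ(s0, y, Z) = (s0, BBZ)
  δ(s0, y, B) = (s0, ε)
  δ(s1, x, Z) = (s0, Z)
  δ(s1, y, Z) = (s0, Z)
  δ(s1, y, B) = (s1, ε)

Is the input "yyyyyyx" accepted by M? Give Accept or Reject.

(s0, yyyyyyx, Z) ⊢ (s0, yyyyyx, BBZ) ⊢ (s0, yyyyx, BZ) ⊢ (s0, yyyx, Z) ⊢ (s0, yyx, BBZ) ⊢ (s0, yx, BZ) ⊢ (s0, x, Z) ⊢ (s0, ε, ε)
All input consumed and the stack is empty.

Accept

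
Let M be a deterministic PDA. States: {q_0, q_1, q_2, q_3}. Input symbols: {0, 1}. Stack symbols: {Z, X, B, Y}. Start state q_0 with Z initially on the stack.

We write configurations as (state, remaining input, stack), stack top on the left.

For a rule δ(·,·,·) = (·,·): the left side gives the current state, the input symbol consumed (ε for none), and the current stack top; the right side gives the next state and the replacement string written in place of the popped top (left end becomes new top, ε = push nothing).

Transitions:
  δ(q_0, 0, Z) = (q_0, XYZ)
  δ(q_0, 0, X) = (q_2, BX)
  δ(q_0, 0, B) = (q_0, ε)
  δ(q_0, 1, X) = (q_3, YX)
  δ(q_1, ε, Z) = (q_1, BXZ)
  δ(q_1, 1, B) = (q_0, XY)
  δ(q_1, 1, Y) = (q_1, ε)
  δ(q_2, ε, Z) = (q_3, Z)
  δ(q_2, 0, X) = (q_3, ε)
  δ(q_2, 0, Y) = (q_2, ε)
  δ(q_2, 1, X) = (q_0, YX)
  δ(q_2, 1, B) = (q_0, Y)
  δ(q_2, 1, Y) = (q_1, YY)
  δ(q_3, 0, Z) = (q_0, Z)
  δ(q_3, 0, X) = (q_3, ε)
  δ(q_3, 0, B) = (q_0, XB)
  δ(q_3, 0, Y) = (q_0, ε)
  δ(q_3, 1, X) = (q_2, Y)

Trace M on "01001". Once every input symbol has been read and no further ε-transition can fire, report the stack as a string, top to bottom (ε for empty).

(q_0, 01001, Z)
  read 0, top Z: go to q_0, push XYZ → (q_0, 1001, XYZ)
  read 1, top X: go to q_3, push YX → (q_3, 001, YXYZ)
  read 0, top Y: go to q_0, push ε → (q_0, 01, XYZ)
  read 0, top X: go to q_2, push BX → (q_2, 1, BXYZ)
  read 1, top B: go to q_0, push Y → (q_0, ε, YXYZ)
All input consumed in state q_0 with stack YXYZ.

YXYZ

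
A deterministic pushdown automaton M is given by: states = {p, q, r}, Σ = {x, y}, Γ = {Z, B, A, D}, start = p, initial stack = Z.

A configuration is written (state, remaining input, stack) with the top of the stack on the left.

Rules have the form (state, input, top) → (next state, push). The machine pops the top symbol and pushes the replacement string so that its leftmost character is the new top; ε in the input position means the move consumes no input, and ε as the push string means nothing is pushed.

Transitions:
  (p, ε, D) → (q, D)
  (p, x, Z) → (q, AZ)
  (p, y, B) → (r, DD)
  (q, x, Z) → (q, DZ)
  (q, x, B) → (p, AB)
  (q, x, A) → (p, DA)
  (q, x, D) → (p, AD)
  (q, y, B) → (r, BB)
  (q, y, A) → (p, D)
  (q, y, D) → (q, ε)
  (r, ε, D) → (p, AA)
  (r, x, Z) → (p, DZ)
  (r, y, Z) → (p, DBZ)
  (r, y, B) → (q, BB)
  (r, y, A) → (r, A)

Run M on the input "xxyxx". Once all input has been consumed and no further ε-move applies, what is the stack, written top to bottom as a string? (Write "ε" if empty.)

ADAZ

(p, xxyxx, Z)
  read x, top Z: go to q, push AZ → (q, xyxx, AZ)
  read x, top A: go to p, push DA → (p, yxx, DAZ)
  ε-move, top D: go to q, push D → (q, yxx, DAZ)
  read y, top D: go to q, push ε → (q, xx, AZ)
  read x, top A: go to p, push DA → (p, x, DAZ)
  ε-move, top D: go to q, push D → (q, x, DAZ)
  read x, top D: go to p, push AD → (p, ε, ADAZ)
All input consumed in state p with stack ADAZ.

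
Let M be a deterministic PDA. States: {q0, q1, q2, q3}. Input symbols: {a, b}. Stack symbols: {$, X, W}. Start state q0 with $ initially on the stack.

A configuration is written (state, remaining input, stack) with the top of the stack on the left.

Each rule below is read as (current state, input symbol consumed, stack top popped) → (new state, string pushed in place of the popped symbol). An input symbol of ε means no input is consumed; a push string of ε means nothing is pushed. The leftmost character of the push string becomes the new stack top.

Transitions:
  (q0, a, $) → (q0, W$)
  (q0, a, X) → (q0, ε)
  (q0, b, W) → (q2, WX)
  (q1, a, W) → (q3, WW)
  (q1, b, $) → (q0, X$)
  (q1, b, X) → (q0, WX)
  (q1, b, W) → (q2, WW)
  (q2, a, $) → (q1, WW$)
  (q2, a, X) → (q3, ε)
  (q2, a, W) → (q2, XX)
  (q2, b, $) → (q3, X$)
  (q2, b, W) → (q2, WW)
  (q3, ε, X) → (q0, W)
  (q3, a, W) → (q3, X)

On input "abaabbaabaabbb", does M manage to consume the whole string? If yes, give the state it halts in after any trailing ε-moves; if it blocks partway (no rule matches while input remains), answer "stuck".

(q0, abaabbaabaabbb, $) ⊢ (q0, baabbaabaabbb, W$) ⊢ (q2, aabbaabaabbb, WX$) ⊢ (q2, abbaabaabbb, XXX$) ⊢ (q3, bbaabaabbb, XX$) ⊢ (q0, bbaabaabbb, WX$) ⊢ (q2, baabaabbb, WXX$) ⊢ (q2, aabaabbb, WWXX$) ⊢ (q2, abaabbb, XXWXX$) ⊢ (q3, baabbb, XWXX$) ⊢ (q0, baabbb, WWXX$) ⊢ (q2, aabbb, WXWXX$) ⊢ (q2, abbb, XXXWXX$) ⊢ (q3, bbb, XXWXX$) ⊢ (q0, bbb, WXWXX$) ⊢ (q2, bb, WXXWXX$) ⊢ (q2, b, WWXXWXX$) ⊢ (q2, ε, WWWXXWXX$)
All input consumed; M is in state q2.

q2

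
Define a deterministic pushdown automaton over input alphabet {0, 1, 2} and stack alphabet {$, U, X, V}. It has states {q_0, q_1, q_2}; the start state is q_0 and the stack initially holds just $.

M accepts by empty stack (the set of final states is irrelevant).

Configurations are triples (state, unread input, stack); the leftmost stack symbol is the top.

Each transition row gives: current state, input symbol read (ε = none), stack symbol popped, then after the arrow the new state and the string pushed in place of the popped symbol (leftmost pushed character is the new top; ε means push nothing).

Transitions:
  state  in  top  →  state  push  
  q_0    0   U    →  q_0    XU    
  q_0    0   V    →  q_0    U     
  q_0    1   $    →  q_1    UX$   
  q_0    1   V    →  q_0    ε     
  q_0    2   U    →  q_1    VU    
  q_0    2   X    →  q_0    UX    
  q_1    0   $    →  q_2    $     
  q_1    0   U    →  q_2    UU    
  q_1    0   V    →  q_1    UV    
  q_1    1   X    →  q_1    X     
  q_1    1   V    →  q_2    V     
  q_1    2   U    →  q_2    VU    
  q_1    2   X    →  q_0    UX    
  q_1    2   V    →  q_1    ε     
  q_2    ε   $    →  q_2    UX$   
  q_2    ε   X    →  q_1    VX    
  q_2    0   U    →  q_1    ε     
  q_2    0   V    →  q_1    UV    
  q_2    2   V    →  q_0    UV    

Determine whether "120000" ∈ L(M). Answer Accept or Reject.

Reject

(q_0, 120000, $)
  read 1, top $: go to q_1, push UX$ → (q_1, 20000, UX$)
  read 2, top U: go to q_2, push VU → (q_2, 0000, VUX$)
  read 0, top V: go to q_1, push UV → (q_1, 000, UVUX$)
  read 0, top U: go to q_2, push UU → (q_2, 00, UUVUX$)
  read 0, top U: go to q_1, push ε → (q_1, 0, UVUX$)
  read 0, top U: go to q_2, push UU → (q_2, ε, UUVUX$)
All input consumed; stack is UUVUX$, not empty, and no further ε-move applies.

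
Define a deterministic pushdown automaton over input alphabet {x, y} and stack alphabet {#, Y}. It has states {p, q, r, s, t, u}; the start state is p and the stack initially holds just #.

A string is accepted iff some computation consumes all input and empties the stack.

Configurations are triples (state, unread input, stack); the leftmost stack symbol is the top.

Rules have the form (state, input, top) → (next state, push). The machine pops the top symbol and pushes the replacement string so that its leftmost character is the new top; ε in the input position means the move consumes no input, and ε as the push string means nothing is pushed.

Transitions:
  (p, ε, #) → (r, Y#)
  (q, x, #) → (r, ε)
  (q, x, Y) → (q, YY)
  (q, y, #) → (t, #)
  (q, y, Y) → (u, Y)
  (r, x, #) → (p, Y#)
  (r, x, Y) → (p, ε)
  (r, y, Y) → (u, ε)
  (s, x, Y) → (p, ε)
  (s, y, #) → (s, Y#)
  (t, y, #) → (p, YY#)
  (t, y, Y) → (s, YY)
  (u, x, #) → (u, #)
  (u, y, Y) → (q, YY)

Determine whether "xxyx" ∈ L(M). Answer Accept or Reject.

(p, xxyx, #)
  ε-move, top #: go to r, push Y# → (r, xxyx, Y#)
  read x, top Y: go to p, push ε → (p, xyx, #)
  ε-move, top #: go to r, push Y# → (r, xyx, Y#)
  read x, top Y: go to p, push ε → (p, yx, #)
  ε-move, top #: go to r, push Y# → (r, yx, Y#)
  read y, top Y: go to u, push ε → (u, x, #)
  read x, top #: go to u, push # → (u, ε, #)
All input consumed; stack is #, not empty, and no further ε-move applies.

Reject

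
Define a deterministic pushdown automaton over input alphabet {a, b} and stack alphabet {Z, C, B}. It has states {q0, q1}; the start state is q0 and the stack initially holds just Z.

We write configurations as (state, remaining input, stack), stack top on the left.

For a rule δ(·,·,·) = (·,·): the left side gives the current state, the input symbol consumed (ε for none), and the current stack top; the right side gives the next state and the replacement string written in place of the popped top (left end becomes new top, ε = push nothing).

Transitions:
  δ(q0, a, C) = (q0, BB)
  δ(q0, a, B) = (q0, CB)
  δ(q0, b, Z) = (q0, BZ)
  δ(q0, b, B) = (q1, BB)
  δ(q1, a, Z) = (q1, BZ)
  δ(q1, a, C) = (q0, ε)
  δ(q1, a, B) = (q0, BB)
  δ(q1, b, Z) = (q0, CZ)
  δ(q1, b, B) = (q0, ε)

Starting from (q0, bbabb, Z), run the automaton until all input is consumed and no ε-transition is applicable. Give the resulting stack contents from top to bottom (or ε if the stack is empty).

(q0, bbabb, Z)
  read b, top Z: go to q0, push BZ → (q0, babb, BZ)
  read b, top B: go to q1, push BB → (q1, abb, BBZ)
  read a, top B: go to q0, push BB → (q0, bb, BBBZ)
  read b, top B: go to q1, push BB → (q1, b, BBBBZ)
  read b, top B: go to q0, push ε → (q0, ε, BBBZ)
All input consumed in state q0 with stack BBBZ.

BBBZ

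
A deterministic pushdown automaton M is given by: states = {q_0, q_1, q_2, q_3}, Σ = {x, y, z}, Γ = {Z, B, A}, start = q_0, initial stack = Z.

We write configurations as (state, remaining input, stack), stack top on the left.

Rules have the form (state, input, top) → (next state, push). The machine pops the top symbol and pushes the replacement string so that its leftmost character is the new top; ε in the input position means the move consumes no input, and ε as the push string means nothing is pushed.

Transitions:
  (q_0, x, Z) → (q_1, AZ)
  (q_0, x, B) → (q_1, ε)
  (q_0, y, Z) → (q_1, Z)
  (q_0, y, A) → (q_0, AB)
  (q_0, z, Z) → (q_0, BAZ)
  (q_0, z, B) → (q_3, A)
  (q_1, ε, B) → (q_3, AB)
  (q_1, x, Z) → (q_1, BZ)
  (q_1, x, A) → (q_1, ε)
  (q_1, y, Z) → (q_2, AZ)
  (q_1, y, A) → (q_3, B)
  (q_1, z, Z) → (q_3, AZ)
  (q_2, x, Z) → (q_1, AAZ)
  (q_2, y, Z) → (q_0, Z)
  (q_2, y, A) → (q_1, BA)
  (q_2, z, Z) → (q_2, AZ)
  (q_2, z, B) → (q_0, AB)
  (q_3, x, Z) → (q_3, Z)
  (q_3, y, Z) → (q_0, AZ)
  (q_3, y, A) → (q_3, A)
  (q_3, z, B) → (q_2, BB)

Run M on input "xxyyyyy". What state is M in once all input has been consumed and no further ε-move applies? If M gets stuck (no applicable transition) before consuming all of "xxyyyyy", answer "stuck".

(q_0, xxyyyyy, Z)
  read x, top Z: go to q_1, push AZ → (q_1, xyyyyy, AZ)
  read x, top A: go to q_1, push ε → (q_1, yyyyy, Z)
  read y, top Z: go to q_2, push AZ → (q_2, yyyy, AZ)
  read y, top A: go to q_1, push BA → (q_1, yyy, BAZ)
  ε-move, top B: go to q_3, push AB → (q_3, yyy, ABAZ)
  read y, top A: go to q_3, push A → (q_3, yy, ABAZ)
  read y, top A: go to q_3, push A → (q_3, y, ABAZ)
  read y, top A: go to q_3, push A → (q_3, ε, ABAZ)
All input consumed; M is in state q_3.

q_3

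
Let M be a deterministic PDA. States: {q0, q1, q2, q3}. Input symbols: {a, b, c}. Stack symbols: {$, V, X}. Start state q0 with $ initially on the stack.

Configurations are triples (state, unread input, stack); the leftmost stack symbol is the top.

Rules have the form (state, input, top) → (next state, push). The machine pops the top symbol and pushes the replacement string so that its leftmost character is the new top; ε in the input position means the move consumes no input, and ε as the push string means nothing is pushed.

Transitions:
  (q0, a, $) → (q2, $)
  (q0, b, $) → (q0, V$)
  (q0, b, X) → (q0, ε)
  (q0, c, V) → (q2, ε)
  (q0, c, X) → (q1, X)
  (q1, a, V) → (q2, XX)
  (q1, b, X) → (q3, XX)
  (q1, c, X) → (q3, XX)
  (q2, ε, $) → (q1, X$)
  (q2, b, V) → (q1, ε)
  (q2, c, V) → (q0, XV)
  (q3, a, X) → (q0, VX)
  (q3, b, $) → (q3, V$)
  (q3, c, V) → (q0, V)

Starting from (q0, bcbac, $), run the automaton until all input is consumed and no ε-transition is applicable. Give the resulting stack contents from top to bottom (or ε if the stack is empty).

XX$

(q0, bcbac, $)
  read b, top $: go to q0, push V$ → (q0, cbac, V$)
  read c, top V: go to q2, push ε → (q2, bac, $)
  ε-move, top $: go to q1, push X$ → (q1, bac, X$)
  read b, top X: go to q3, push XX → (q3, ac, XX$)
  read a, top X: go to q0, push VX → (q0, c, VXX$)
  read c, top V: go to q2, push ε → (q2, ε, XX$)
All input consumed in state q2 with stack XX$.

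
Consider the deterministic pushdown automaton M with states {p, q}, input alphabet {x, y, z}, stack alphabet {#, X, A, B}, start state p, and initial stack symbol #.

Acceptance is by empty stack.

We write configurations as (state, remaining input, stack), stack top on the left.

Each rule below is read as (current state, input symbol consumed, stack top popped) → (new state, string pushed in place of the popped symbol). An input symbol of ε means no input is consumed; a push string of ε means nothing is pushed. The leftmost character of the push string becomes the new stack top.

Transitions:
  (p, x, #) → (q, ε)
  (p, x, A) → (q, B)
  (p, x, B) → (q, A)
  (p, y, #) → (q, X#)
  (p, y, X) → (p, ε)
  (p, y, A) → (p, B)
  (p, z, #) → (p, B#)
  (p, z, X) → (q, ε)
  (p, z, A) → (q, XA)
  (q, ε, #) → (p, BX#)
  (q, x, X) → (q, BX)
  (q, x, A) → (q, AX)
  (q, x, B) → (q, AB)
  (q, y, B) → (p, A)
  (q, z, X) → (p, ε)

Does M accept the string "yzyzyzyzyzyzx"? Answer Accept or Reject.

(p, yzyzyzyzyzyzx, #) ⊢ (q, zyzyzyzyzyzx, X#) ⊢ (p, yzyzyzyzyzx, #) ⊢ (q, zyzyzyzyzx, X#) ⊢ (p, yzyzyzyzx, #) ⊢ (q, zyzyzyzx, X#) ⊢ (p, yzyzyzx, #) ⊢ (q, zyzyzx, X#) ⊢ (p, yzyzx, #) ⊢ (q, zyzx, X#) ⊢ (p, yzx, #) ⊢ (q, zx, X#) ⊢ (p, x, #) ⊢ (q, ε, ε)
All input consumed and the stack is empty.

Accept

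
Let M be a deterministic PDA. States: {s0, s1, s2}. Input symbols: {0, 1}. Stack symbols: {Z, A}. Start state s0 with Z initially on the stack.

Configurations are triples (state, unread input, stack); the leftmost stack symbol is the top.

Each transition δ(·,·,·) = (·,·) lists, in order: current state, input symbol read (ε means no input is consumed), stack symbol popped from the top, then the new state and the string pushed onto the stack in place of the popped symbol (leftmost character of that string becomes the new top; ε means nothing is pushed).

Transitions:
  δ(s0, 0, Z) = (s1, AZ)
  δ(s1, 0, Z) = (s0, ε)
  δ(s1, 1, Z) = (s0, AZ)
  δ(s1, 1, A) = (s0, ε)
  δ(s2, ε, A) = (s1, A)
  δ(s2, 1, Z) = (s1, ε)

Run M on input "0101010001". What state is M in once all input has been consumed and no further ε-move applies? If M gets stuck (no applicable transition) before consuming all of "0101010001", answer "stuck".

(s0, 0101010001, Z) ⊢ (s1, 101010001, AZ) ⊢ (s0, 01010001, Z) ⊢ (s1, 1010001, AZ) ⊢ (s0, 010001, Z) ⊢ (s1, 10001, AZ) ⊢ (s0, 0001, Z) ⊢ (s1, 001, AZ)
No transition for (s1, 0, top A); M blocks with input 001 remaining.

stuck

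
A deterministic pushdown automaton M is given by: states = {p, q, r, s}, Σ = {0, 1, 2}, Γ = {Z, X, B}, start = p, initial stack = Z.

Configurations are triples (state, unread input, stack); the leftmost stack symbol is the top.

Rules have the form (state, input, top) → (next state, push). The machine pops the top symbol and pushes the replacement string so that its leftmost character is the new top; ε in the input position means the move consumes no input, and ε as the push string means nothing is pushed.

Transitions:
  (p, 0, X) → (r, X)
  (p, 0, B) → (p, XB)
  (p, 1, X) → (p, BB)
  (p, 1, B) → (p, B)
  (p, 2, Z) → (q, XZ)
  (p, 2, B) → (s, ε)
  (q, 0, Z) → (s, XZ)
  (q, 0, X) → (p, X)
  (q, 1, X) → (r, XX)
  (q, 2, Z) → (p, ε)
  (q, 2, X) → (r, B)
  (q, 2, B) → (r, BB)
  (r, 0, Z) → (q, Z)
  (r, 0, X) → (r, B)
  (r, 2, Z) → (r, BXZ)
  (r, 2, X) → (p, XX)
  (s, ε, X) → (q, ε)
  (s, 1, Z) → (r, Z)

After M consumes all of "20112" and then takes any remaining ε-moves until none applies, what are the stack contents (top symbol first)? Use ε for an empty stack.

BZ

(p, 20112, Z)
  read 2, top Z: go to q, push XZ → (q, 0112, XZ)
  read 0, top X: go to p, push X → (p, 112, XZ)
  read 1, top X: go to p, push BB → (p, 12, BBZ)
  read 1, top B: go to p, push B → (p, 2, BBZ)
  read 2, top B: go to s, push ε → (s, ε, BZ)
All input consumed in state s with stack BZ.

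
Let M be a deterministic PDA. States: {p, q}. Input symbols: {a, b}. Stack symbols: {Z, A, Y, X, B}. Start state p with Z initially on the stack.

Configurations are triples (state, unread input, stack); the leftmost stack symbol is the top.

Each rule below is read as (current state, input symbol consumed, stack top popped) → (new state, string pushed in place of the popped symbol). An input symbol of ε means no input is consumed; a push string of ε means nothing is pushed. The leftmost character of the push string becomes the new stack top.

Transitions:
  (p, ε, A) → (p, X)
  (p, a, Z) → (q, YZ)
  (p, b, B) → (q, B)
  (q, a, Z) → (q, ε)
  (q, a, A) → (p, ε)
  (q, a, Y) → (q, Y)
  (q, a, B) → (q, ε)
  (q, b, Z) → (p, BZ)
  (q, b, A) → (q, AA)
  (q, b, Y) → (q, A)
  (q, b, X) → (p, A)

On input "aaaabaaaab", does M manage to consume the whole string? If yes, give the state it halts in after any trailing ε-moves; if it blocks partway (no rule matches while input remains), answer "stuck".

(p, aaaabaaaab, Z) ⊢ (q, aaabaaaab, YZ) ⊢ (q, aabaaaab, YZ) ⊢ (q, abaaaab, YZ) ⊢ (q, baaaab, YZ) ⊢ (q, aaaab, AZ) ⊢ (p, aaab, Z) ⊢ (q, aab, YZ) ⊢ (q, ab, YZ) ⊢ (q, b, YZ) ⊢ (q, ε, AZ)
All input consumed; M is in state q.

q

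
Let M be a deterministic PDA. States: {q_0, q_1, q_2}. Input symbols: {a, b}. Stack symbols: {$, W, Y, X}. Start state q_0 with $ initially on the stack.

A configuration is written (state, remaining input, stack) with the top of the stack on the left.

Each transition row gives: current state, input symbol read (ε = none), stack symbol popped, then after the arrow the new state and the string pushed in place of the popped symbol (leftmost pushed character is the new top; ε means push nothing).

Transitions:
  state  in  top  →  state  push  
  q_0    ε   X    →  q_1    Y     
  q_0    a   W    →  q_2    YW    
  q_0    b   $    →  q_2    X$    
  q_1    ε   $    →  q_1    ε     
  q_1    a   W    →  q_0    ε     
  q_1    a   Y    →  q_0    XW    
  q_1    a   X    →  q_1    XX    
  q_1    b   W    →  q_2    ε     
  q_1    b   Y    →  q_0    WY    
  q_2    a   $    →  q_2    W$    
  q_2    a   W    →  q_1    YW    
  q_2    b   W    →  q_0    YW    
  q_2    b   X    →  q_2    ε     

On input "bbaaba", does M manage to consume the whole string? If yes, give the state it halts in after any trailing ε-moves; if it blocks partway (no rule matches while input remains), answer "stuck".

(q_0, bbaaba, $) ⊢ (q_2, baaba, X$) ⊢ (q_2, aaba, $) ⊢ (q_2, aba, W$) ⊢ (q_1, ba, YW$) ⊢ (q_0, a, WYW$) ⊢ (q_2, ε, YWYW$)
All input consumed; M is in state q_2.

q_2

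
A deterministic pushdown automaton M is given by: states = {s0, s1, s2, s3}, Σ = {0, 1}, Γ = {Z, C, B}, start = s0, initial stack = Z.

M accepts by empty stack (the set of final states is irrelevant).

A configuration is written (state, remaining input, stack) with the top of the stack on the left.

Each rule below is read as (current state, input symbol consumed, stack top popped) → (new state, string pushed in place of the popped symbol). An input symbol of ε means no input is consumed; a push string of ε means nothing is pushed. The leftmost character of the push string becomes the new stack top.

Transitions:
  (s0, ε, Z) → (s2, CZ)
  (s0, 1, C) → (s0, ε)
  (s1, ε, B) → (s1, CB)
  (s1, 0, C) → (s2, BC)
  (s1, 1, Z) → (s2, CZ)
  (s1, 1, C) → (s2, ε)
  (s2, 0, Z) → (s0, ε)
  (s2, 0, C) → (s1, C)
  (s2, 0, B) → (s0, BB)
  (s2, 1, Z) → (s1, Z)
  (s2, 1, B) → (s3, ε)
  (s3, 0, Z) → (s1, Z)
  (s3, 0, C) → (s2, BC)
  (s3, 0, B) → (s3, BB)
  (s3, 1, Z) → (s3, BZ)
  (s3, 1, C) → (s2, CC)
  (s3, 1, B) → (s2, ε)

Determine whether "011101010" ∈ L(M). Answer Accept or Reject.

(s0, 011101010, Z)
  ε-move, top Z: go to s2, push CZ → (s2, 011101010, CZ)
  read 0, top C: go to s1, push C → (s1, 11101010, CZ)
  read 1, top C: go to s2, push ε → (s2, 1101010, Z)
  read 1, top Z: go to s1, push Z → (s1, 101010, Z)
  read 1, top Z: go to s2, push CZ → (s2, 01010, CZ)
  read 0, top C: go to s1, push C → (s1, 1010, CZ)
  read 1, top C: go to s2, push ε → (s2, 010, Z)
  read 0, top Z: go to s0, push ε → (s0, 10, ε)
No transition applies at (s0, 10, ε); input not fully consumed.

Reject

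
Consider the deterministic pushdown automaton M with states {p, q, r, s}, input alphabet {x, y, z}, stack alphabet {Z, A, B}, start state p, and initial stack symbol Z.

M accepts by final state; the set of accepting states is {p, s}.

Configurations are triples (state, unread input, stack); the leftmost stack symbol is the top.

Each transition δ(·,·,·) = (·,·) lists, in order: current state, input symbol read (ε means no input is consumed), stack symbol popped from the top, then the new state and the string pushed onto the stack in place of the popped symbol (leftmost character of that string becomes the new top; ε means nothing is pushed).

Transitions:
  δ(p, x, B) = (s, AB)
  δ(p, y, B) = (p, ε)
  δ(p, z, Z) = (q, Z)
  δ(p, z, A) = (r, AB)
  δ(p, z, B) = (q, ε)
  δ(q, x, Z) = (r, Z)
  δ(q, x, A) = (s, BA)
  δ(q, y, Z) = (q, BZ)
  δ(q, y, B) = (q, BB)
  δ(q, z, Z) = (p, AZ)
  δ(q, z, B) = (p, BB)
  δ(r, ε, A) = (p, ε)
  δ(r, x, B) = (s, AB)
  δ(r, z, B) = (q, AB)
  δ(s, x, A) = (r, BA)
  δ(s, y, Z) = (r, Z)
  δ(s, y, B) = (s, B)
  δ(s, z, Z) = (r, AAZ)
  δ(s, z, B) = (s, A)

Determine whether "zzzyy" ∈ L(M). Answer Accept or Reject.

(p, zzzyy, Z)
  read z, top Z: go to q, push Z → (q, zzyy, Z)
  read z, top Z: go to p, push AZ → (p, zyy, AZ)
  read z, top A: go to r, push AB → (r, yy, ABZ)
  ε-move, top A: go to p, push ε → (p, yy, BZ)
  read y, top B: go to p, push ε → (p, y, Z)
No transition applies at (p, y, Z); input not fully consumed.

Reject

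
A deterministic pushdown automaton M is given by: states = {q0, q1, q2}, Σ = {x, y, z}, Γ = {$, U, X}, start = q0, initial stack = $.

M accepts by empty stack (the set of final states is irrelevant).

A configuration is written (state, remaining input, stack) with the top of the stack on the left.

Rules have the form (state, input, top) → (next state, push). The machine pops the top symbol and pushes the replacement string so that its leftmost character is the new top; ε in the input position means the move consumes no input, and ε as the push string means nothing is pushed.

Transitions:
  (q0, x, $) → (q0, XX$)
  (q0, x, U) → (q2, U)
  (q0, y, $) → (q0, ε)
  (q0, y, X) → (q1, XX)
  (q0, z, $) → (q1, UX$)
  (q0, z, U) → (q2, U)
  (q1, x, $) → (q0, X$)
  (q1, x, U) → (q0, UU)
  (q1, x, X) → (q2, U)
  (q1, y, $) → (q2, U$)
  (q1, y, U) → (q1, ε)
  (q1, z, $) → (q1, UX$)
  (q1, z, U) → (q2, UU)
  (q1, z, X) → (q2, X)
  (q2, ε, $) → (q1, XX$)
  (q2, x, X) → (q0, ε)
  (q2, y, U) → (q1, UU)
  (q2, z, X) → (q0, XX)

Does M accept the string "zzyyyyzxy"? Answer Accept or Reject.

(q0, zzyyyyzxy, $) ⊢ (q1, zyyyyzxy, UX$) ⊢ (q2, yyyyzxy, UUX$) ⊢ (q1, yyyzxy, UUUX$) ⊢ (q1, yyzxy, UUX$) ⊢ (q1, yzxy, UX$) ⊢ (q1, zxy, X$) ⊢ (q2, xy, X$) ⊢ (q0, y, $) ⊢ (q0, ε, ε)
All input consumed and the stack is empty.

Accept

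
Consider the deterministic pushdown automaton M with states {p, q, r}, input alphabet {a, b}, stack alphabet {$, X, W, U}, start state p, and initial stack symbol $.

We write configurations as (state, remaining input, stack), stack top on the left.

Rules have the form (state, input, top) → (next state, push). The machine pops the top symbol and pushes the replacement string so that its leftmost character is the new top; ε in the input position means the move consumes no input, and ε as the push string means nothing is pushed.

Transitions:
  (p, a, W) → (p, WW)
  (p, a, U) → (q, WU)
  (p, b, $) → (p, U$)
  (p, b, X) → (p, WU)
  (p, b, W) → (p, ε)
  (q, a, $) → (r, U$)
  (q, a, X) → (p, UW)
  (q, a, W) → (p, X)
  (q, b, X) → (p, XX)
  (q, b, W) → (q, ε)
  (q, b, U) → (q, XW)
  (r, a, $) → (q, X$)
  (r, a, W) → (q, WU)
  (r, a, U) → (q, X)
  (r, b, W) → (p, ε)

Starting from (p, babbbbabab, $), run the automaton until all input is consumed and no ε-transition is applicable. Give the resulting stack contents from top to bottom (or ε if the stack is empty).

WUXW$

(p, babbbbabab, $)
  read b, top $: go to p, push U$ → (p, abbbbabab, U$)
  read a, top U: go to q, push WU → (q, bbbbabab, WU$)
  read b, top W: go to q, push ε → (q, bbbabab, U$)
  read b, top U: go to q, push XW → (q, bbabab, XW$)
  read b, top X: go to p, push XX → (p, babab, XXW$)
  read b, top X: go to p, push WU → (p, abab, WUXW$)
  read a, top W: go to p, push WW → (p, bab, WWUXW$)
  read b, top W: go to p, push ε → (p, ab, WUXW$)
  read a, top W: go to p, push WW → (p, b, WWUXW$)
  read b, top W: go to p, push ε → (p, ε, WUXW$)
All input consumed in state p with stack WUXW$.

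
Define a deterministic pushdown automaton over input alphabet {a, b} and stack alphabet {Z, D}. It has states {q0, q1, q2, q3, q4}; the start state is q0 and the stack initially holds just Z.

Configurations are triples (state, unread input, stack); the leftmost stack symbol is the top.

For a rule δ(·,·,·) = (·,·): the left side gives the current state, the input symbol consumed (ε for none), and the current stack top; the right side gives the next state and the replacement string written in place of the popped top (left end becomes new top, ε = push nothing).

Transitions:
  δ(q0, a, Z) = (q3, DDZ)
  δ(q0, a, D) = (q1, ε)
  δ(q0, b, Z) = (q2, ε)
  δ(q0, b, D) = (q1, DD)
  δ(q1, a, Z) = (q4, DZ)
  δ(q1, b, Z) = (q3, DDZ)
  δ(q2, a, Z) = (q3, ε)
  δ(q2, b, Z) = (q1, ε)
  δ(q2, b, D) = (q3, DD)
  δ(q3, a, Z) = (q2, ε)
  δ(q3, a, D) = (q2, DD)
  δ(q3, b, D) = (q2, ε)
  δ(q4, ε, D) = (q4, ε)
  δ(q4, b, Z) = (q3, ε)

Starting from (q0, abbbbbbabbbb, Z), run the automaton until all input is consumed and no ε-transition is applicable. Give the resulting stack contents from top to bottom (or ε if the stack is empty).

DDDZ

(q0, abbbbbbabbbb, Z)
  read a, top Z: go to q3, push DDZ → (q3, bbbbbbabbbb, DDZ)
  read b, top D: go to q2, push ε → (q2, bbbbbabbbb, DZ)
  read b, top D: go to q3, push DD → (q3, bbbbabbbb, DDZ)
  read b, top D: go to q2, push ε → (q2, bbbabbbb, DZ)
  read b, top D: go to q3, push DD → (q3, bbabbbb, DDZ)
  read b, top D: go to q2, push ε → (q2, babbbb, DZ)
  read b, top D: go to q3, push DD → (q3, abbbb, DDZ)
  read a, top D: go to q2, push DD → (q2, bbbb, DDDZ)
  read b, top D: go to q3, push DD → (q3, bbb, DDDDZ)
  read b, top D: go to q2, push ε → (q2, bb, DDDZ)
  read b, top D: go to q3, push DD → (q3, b, DDDDZ)
  read b, top D: go to q2, push ε → (q2, ε, DDDZ)
All input consumed in state q2 with stack DDDZ.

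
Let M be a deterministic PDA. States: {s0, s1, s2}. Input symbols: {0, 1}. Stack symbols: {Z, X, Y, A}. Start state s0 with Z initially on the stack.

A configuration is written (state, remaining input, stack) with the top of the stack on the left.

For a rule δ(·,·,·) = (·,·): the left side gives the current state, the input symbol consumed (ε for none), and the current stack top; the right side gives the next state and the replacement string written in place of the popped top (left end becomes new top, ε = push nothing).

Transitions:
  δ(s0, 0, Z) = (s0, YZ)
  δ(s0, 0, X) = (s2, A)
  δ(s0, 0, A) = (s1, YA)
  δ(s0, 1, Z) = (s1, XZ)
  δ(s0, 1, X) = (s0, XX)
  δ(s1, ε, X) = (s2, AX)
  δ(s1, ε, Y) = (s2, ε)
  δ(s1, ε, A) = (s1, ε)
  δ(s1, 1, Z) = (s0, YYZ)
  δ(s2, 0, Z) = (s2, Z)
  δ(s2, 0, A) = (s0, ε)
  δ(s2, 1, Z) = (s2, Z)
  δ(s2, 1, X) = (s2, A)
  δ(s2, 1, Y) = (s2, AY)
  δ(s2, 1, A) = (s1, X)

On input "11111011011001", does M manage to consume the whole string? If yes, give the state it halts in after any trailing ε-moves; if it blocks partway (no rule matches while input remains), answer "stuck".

s2

(s0, 11111011011001, Z)
  read 1, top Z: go to s1, push XZ → (s1, 1111011011001, XZ)
  ε-move, top X: go to s2, push AX → (s2, 1111011011001, AXZ)
  read 1, top A: go to s1, push X → (s1, 111011011001, XXZ)
  ε-move, top X: go to s2, push AX → (s2, 111011011001, AXXZ)
  read 1, top A: go to s1, push X → (s1, 11011011001, XXXZ)
  ε-move, top X: go to s2, push AX → (s2, 11011011001, AXXXZ)
  read 1, top A: go to s1, push X → (s1, 1011011001, XXXXZ)
  ε-move, top X: go to s2, push AX → (s2, 1011011001, AXXXXZ)
  read 1, top A: go to s1, push X → (s1, 011011001, XXXXXZ)
  ε-move, top X: go to s2, push AX → (s2, 011011001, AXXXXXZ)
  read 0, top A: go to s0, push ε → (s0, 11011001, XXXXXZ)
  read 1, top X: go to s0, push XX → (s0, 1011001, XXXXXXZ)
  read 1, top X: go to s0, push XX → (s0, 011001, XXXXXXXZ)
  read 0, top X: go to s2, push A → (s2, 11001, AXXXXXXZ)
  read 1, top A: go to s1, push X → (s1, 1001, XXXXXXXZ)
  ε-move, top X: go to s2, push AX → (s2, 1001, AXXXXXXXZ)
  read 1, top A: go to s1, push X → (s1, 001, XXXXXXXXZ)
  ε-move, top X: go to s2, push AX → (s2, 001, AXXXXXXXXZ)
  read 0, top A: go to s0, push ε → (s0, 01, XXXXXXXXZ)
  read 0, top X: go to s2, push A → (s2, 1, AXXXXXXXZ)
  read 1, top A: go to s1, push X → (s1, ε, XXXXXXXXZ)
  ε-move, top X: go to s2, push AX → (s2, ε, AXXXXXXXXZ)
All input consumed; M is in state s2.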